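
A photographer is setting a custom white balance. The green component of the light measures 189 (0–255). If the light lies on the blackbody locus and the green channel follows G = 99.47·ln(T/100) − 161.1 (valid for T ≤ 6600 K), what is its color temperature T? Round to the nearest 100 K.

3400 K

ln t = (189 + 161.1) / 99.47 = 3.5197.
t = e^3.5197 = 33.773.
T = 100·t = 3377 K → 3400 K to the nearest 100 K.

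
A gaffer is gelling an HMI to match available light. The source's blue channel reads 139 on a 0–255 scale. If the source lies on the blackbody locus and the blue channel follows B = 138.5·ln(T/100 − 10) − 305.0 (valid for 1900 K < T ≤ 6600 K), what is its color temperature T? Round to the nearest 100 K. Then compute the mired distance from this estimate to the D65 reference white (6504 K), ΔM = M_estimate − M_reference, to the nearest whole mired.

ln(t − 10) = (139 + 305.0) / 138.5 = 3.2058.
t − 10 = e^3.2058 = 24.675, so t = 34.675.
T = 100·t = 3467 K → 3500 K to the nearest 100 K.
M_estimate = 10⁶/3500 = 285.71; M_reference = 10⁶/6504 = 153.75.
ΔM = 285.71 − 153.75 = 131.96 → +132 mireds.

+132 mireds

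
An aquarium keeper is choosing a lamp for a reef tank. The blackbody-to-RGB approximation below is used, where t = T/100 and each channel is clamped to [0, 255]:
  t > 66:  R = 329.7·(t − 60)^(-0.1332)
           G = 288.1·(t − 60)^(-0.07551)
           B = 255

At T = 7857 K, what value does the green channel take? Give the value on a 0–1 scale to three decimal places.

0.906

t = 7857/100 = 78.57; the t > 66 branch applies.
G = 288.1·(78.57 − 60)^(-0.07551) = 288.1·18.57^(-0.07551) = 288.1·0.80203 = 231.066.
On a 0–1 scale: 231.066/255 = 0.9061 → 0.906.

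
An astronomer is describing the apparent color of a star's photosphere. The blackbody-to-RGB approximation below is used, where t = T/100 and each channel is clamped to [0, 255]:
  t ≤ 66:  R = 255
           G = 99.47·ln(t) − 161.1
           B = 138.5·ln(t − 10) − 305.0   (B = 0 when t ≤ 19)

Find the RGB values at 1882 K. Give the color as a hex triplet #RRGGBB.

#FF8300

t = 1882/100 = 18.82; the t ≤ 66 branch applies.
R = 255 by definition for t ≤ 66.
G = 99.47·ln 18.82 − 161.1 = 99.47·2.9349 − 161.1 = 130.837.
t = 18.82 ≤ 19, so B = 0.
Rounded: (255, 131, 0).
In hex: #FF8300.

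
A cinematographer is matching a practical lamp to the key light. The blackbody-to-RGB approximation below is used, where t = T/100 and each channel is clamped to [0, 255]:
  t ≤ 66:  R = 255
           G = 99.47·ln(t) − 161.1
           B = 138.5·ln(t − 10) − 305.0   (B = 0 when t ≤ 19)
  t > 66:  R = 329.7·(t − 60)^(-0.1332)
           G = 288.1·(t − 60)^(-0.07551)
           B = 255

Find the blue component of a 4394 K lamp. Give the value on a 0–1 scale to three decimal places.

0.718

t = 4394/100 = 43.94; the t ≤ 66 branch applies.
B = 138.5·ln(43.94 − 10) − 305.0 = 138.5·ln 33.94 − 305.0 = 138.5·3.5246 − 305.0 = 183.156.
On a 0–1 scale: 183.156/255 = 0.7183 → 0.718.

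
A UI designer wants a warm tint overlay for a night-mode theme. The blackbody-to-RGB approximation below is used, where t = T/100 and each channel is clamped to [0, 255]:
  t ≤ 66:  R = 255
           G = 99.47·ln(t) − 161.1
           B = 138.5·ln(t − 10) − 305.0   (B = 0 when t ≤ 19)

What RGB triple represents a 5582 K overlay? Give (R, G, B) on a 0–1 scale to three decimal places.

t = 5582/100 = 55.82; the t ≤ 66 branch applies.
R = 255 by definition for t ≤ 66.
G = 99.47·ln 55.82 − 161.1 = 99.47·4.0221 − 161.1 = 238.981.
B = 138.5·ln(55.82 − 10) − 305.0 = 138.5·ln 45.82 − 305.0 = 138.5·3.8247 − 305.0 = 224.724.
Dividing each by 255: (1.0000, 0.9372, 0.8813) → (1.000, 0.937, 0.881).

(1.000, 0.937, 0.881)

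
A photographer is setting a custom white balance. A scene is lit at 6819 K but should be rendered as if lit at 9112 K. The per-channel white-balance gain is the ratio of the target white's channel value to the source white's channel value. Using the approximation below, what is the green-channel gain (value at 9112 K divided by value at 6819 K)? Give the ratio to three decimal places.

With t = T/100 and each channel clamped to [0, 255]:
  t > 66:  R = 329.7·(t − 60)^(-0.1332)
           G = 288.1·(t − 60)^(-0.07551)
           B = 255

0.904

At 6819 K (t = 68.19):
  G = 288.1·(68.19 − 60)^(-0.07551) = 288.1·8.19^(-0.07551) = 288.1·0.85317 = 245.800.
At 9112 K (t = 91.12):
  G = 288.1·(91.12 − 60)^(-0.07551) = 288.1·31.12^(-0.07551) = 288.1·0.77137 = 222.231.
Gain = 222.231 / 245.800 = 0.9041 → 0.904.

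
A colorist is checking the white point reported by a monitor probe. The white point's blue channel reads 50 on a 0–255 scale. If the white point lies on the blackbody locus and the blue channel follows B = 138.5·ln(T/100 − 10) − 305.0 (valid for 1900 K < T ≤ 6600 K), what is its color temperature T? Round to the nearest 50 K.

ln(t − 10) = (50 + 305.0) / 138.5 = 2.5632.
t − 10 = e^2.5632 = 12.977, so t = 22.977.
T = 100·t = 2298 K → 2300 K to the nearest 50 K.

2300 K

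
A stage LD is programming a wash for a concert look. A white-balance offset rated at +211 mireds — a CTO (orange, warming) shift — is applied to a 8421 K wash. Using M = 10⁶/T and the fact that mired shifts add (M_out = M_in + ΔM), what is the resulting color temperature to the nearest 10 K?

3030 K

M_in = 10⁶/8421 = 118.75 mireds.
M_out = 118.75 + (+211) = 329.75 mireds.
T_out = 10⁶/329.75 = 3032.6 K → 3030 K.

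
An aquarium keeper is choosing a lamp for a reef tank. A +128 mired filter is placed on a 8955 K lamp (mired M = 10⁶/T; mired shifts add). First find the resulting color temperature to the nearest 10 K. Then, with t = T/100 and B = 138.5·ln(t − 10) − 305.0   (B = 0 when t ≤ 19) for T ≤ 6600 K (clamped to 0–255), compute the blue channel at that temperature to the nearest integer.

174

M_in = 10⁶/8955 = 111.67; M_out = 111.67 + (+128) = 239.67.
T_out = 10⁶/239.67 = 4172.4 K → 4170 K; t = 41.7.
B = 138.5·ln(41.7 − 10) − 305.0 = 138.5·ln 31.7 − 305.0 = 138.5·3.4563 − 305.0 = 173.700.
Rounded: 174.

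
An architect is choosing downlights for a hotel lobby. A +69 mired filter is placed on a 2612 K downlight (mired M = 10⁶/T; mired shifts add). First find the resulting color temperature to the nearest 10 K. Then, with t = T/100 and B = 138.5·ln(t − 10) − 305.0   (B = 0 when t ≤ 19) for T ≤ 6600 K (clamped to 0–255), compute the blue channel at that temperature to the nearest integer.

40

M_in = 10⁶/2612 = 382.85; M_out = 382.85 + (+69) = 451.85.
T_out = 10⁶/451.85 = 2213.1 K → 2210 K; t = 22.1.
B = 138.5·ln(22.1 − 10) − 305.0 = 138.5·ln 12.1 − 305.0 = 138.5·2.4932 − 305.0 = 40.309.
Rounded: 40.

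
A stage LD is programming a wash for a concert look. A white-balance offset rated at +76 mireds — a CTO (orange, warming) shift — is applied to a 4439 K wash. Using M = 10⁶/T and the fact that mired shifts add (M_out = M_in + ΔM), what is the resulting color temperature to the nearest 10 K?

3320 K

M_in = 10⁶/4439 = 225.28 mireds.
M_out = 225.28 + (+76) = 301.28 mireds.
T_out = 10⁶/301.28 = 3319.2 K → 3320 K.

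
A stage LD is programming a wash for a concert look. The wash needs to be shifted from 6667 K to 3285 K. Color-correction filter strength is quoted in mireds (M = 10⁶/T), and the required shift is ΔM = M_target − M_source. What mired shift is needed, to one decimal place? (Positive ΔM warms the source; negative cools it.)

+154.4 mireds

M_source = 10⁶/6667 = 149.993; M_target = 10⁶/3285 = 304.414.
ΔM = 304.414 − 149.993 = 154.422 → +154.4 mireds, a warming shift.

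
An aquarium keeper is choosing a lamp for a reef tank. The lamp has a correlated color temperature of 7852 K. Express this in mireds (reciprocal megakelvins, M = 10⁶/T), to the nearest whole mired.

127 mireds

M = 10⁶ / 7852 = 127.356 → 127 mireds.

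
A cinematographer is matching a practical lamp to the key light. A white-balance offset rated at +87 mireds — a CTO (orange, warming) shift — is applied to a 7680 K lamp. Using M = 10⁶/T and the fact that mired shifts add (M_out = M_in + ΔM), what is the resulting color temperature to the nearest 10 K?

4600 K

M_in = 10⁶/7680 = 130.21 mireds.
M_out = 130.21 + (+87) = 217.21 mireds.
T_out = 10⁶/217.21 = 4603.9 K → 4600 K.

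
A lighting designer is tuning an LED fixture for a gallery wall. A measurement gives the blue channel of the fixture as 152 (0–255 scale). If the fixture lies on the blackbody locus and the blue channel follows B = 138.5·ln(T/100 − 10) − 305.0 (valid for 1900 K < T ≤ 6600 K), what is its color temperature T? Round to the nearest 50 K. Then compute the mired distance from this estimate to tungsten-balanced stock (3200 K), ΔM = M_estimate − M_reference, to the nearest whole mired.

ln(t − 10) = (152 + 305.0) / 138.5 = 3.2996.
t − 10 = e^3.2996 = 27.103, so t = 37.103.
T = 100·t = 3710 K → 3700 K to the nearest 50 K.
M_estimate = 10⁶/3700 = 270.27; M_reference = 10⁶/3200 = 312.50.
ΔM = 270.27 − 312.50 = -42.23 → -42 mireds.

-42 mireds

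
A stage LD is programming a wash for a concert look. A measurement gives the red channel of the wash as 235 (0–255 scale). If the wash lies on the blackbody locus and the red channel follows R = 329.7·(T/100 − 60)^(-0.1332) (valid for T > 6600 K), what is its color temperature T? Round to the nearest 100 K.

7300 K

(t − 60)^(-0.1332) = 235/329.7 = 0.71277.
t − 60 = 0.71277^(1/-0.1332) = 0.71277^(-7.508) = 12.705, so t = 72.705.
T = 100·t = 7271 K → 7300 K to the nearest 100 K.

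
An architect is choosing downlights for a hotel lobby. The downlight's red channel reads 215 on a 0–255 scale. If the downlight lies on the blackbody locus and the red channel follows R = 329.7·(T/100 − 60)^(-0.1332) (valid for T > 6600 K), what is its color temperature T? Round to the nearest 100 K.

8500 K

(t − 60)^(-0.1332) = 215/329.7 = 0.65211.
t − 60 = 0.65211^(1/-0.1332) = 0.65211^(-7.508) = 24.774, so t = 84.774.
T = 100·t = 8477 K → 8500 K to the nearest 100 K.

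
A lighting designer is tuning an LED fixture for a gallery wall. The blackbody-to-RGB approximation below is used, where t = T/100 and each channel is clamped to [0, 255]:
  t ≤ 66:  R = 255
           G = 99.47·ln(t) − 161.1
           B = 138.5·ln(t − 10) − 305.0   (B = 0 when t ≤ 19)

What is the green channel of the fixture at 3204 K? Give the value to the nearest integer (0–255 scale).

t = 3204/100 = 32.04; the t ≤ 66 branch applies.
G = 99.47·ln 32.04 − 161.1 = 99.47·3.4670 − 161.1 = 183.761.
Rounded: 184.

184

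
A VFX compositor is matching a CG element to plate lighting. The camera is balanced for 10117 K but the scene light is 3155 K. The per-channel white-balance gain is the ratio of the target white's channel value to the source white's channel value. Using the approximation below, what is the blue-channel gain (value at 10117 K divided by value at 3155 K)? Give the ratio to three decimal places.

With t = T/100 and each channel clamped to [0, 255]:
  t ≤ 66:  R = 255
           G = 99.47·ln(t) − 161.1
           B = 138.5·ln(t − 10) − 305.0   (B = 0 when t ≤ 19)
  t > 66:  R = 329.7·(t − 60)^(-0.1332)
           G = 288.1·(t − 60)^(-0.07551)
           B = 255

2.121

At 3155 K (t = 31.55):
  B = 138.5·ln(31.55 − 10) − 305.0 = 138.5·ln 21.55 − 305.0 = 138.5·3.0704 − 305.0 = 120.247.
At 10117 K (t = 101.17):
  B = 255 by definition for t > 66.
Gain = 255.000 / 120.247 = 2.1206 → 2.121.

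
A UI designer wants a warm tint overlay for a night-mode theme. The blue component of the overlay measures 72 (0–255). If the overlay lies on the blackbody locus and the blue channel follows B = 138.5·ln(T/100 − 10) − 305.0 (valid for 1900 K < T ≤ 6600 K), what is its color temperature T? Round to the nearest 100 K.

2500 K

ln(t − 10) = (72 + 305.0) / 138.5 = 2.7220.
t − 10 = e^2.7220 = 15.211, so t = 25.211.
T = 100·t = 2521 K → 2500 K to the nearest 100 K.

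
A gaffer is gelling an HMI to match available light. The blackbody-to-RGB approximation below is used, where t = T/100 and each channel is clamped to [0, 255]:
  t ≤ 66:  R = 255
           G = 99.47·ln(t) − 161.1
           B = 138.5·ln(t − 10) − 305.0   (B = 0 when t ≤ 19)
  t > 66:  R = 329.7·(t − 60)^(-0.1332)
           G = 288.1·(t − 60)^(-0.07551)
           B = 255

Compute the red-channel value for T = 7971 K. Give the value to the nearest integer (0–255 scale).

222

t = 7971/100 = 79.71; the t > 66 branch applies.
R = 329.7·(79.71 − 60)^(-0.1332) = 329.7·19.71^(-0.1332) = 329.7·0.67228 = 221.649.
Rounded: 222.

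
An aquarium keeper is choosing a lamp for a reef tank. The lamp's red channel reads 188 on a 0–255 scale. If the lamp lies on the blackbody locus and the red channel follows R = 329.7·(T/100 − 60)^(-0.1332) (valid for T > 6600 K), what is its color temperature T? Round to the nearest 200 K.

(t − 60)^(-0.1332) = 188/329.7 = 0.57022.
t − 60 = 0.57022^(1/-0.1332) = 0.57022^(-7.508) = 67.848, so t = 127.848.
T = 100·t = 12785 K → 12800 K to the nearest 200 K.

12800 K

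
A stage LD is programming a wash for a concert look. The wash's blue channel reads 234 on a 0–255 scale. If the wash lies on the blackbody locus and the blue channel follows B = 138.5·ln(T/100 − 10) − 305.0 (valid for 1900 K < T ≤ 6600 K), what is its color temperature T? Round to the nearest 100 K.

ln(t − 10) = (234 + 305.0) / 138.5 = 3.8917.
t − 10 = e^3.8917 = 48.994, so t = 58.994.
T = 100·t = 5899 K → 5900 K to the nearest 100 K.

5900 K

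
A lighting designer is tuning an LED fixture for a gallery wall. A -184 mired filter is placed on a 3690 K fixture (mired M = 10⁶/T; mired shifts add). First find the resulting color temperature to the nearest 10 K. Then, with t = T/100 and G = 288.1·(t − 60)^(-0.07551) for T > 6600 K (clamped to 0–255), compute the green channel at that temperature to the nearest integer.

M_in = 10⁶/3690 = 271.00; M_out = 271.00 + (-184) = 87.00.
T_out = 10⁶/87.00 = 11493.9 K → 11490 K; t = 114.9.
G = 288.1·(114.9 − 60)^(-0.07551) = 288.1·54.9^(-0.07551) = 288.1·0.73900 = 212.906.
Rounded: 213.

213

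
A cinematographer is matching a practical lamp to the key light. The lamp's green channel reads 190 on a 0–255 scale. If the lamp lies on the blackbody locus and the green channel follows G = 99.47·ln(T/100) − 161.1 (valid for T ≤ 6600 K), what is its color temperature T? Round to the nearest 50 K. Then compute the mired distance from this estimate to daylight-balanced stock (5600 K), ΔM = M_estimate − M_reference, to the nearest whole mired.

+116 mireds

ln t = (190 + 161.1) / 99.47 = 3.5297.
t = e^3.5297 = 34.114.
T = 100·t = 3411 K → 3400 K to the nearest 50 K.
M_estimate = 10⁶/3400 = 294.12; M_reference = 10⁶/5600 = 178.57.
ΔM = 294.12 − 178.57 = 115.55 → +116 mireds.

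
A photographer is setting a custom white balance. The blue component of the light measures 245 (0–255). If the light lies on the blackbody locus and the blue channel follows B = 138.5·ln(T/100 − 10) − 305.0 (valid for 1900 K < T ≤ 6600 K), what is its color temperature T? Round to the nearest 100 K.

ln(t − 10) = (245 + 305.0) / 138.5 = 3.9711.
t − 10 = e^3.9711 = 53.044, so t = 63.044.
T = 100·t = 6304 K → 6300 K to the nearest 100 K.

6300 K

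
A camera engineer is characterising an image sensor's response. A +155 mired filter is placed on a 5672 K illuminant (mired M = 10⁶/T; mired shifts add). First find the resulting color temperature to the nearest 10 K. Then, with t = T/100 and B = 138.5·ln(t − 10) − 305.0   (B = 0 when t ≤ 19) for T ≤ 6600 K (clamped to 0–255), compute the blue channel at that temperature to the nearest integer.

111

M_in = 10⁶/5672 = 176.30; M_out = 176.30 + (+155) = 331.30.
T_out = 10⁶/331.30 = 3018.4 K → 3020 K; t = 30.2.
B = 138.5·ln(30.2 − 10) − 305.0 = 138.5·ln 20.2 − 305.0 = 138.5·3.0057 − 305.0 = 111.287.
Rounded: 111.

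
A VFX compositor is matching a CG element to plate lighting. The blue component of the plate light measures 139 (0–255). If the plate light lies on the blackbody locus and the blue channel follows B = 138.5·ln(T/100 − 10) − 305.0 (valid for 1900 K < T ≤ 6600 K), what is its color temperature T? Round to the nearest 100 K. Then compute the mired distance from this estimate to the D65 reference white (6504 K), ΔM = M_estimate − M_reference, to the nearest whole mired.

+132 mireds

ln(t − 10) = (139 + 305.0) / 138.5 = 3.2058.
t − 10 = e^3.2058 = 24.675, so t = 34.675.
T = 100·t = 3467 K → 3500 K to the nearest 100 K.
M_estimate = 10⁶/3500 = 285.71; M_reference = 10⁶/6504 = 153.75.
ΔM = 285.71 − 153.75 = 131.96 → +132 mireds.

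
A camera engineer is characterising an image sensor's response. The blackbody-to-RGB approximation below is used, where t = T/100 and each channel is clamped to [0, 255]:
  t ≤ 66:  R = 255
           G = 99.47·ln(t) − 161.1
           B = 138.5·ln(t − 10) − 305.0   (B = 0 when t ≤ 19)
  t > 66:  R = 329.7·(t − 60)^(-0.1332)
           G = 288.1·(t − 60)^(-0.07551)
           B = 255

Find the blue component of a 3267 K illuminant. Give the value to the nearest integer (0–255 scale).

127

t = 3267/100 = 32.67; the t ≤ 66 branch applies.
B = 138.5·ln(32.67 − 10) − 305.0 = 138.5·ln 22.67 − 305.0 = 138.5·3.1210 − 305.0 = 127.264.
Rounded: 127.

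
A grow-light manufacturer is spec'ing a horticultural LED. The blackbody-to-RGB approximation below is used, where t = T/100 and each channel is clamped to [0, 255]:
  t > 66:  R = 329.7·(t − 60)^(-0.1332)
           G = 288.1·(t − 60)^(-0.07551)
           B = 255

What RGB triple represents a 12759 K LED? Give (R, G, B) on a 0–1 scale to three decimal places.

(0.738, 0.822, 1.000)

t = 12759/100 = 127.59; the t > 66 branch applies.
R = 329.7·(127.59 − 60)^(-0.1332) = 329.7·67.59^(-0.1332) = 329.7·0.57051 = 188.096.
G = 288.1·(127.59 − 60)^(-0.07551) = 288.1·67.59^(-0.07551) = 288.1·0.72749 = 209.589.
B = 255 by definition for t > 66.
Dividing each by 255: (0.7376, 0.8219, 1.0000) → (0.738, 0.822, 1.000).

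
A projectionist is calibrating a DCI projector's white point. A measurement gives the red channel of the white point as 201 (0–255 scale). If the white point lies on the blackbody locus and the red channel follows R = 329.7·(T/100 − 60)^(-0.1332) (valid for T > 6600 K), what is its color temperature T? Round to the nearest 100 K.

10100 K

(t − 60)^(-0.1332) = 201/329.7 = 0.60965.
t − 60 = 0.60965^(1/-0.1332) = 0.60965^(-7.508) = 41.071, so t = 101.071.
T = 100·t = 10107 K → 10100 K to the nearest 100 K.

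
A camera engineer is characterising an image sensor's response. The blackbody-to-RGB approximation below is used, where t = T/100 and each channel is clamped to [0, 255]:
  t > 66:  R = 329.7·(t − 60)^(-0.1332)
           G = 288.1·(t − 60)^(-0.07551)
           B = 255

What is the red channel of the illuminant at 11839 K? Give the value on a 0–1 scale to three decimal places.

t = 11839/100 = 118.39; the t > 66 branch applies.
R = 329.7·(118.39 − 60)^(-0.1332) = 329.7·58.39^(-0.1332) = 329.7·0.58173 = 191.797.
On a 0–1 scale: 191.797/255 = 0.7521 → 0.752.

0.752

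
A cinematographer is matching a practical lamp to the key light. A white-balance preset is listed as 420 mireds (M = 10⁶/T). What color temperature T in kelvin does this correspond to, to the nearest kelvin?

2381 K

T = 10⁶ / 420 = 2380.95 K → 2381 K.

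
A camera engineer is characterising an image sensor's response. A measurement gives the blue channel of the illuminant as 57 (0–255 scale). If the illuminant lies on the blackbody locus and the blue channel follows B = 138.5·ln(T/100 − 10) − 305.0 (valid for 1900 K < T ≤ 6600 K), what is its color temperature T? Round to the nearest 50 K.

ln(t − 10) = (57 + 305.0) / 138.5 = 2.6137.
t − 10 = e^2.6137 = 13.650, so t = 23.650.
T = 100·t = 2365 K → 2350 K to the nearest 50 K.

2350 K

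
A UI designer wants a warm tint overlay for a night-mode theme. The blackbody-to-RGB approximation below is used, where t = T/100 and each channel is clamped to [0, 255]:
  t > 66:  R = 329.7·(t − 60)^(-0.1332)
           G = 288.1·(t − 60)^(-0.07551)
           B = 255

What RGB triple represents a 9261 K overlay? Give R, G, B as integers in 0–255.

R=207, G=221, B=255

t = 9261/100 = 92.61; the t > 66 branch applies.
R = 329.7·(92.61 − 60)^(-0.1332) = 329.7·32.61^(-0.1332) = 329.7·0.62867 = 207.272.
G = 288.1·(92.61 − 60)^(-0.07551) = 288.1·32.61^(-0.07551) = 288.1·0.76865 = 221.447.
B = 255 by definition for t > 66.
Rounded: (207, 221, 255).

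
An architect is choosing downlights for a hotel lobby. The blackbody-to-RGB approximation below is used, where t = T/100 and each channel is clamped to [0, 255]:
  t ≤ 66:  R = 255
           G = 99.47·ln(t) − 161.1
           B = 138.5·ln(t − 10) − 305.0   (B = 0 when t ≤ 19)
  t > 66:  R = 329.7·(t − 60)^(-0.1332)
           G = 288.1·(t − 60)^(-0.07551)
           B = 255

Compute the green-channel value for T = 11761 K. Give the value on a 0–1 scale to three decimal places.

0.832

t = 11761/100 = 117.61; the t > 66 branch applies.
G = 288.1·(117.61 − 60)^(-0.07551) = 288.1·57.61^(-0.07551) = 288.1·0.73632 = 212.133.
On a 0–1 scale: 212.133/255 = 0.8319 → 0.832.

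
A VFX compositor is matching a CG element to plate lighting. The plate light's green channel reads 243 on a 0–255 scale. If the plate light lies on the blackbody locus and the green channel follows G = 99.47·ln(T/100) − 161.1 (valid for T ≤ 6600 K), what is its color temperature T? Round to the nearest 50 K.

5800 K

ln t = (243 + 161.1) / 99.47 = 4.0625.
t = e^4.0625 = 58.121.
T = 100·t = 5812 K → 5800 K to the nearest 50 K.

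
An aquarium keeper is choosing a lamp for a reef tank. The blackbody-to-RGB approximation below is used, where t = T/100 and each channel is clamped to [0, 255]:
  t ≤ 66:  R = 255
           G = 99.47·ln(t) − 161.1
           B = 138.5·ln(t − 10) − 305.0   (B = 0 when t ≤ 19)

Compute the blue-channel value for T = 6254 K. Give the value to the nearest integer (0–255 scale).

244

t = 6254/100 = 62.54; the t ≤ 66 branch applies.
B = 138.5·ln(62.54 − 10) − 305.0 = 138.5·ln 52.54 − 305.0 = 138.5·3.9616 − 305.0 = 243.678.
Rounded: 244.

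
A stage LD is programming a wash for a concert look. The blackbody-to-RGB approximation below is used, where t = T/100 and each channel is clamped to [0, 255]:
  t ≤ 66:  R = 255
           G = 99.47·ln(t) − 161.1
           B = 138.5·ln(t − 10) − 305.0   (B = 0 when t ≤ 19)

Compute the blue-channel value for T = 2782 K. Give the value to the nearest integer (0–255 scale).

94

t = 2782/100 = 27.82; the t ≤ 66 branch applies.
B = 138.5·ln(27.82 − 10) − 305.0 = 138.5·ln 17.82 − 305.0 = 138.5·2.8803 − 305.0 = 93.925.
Rounded: 94.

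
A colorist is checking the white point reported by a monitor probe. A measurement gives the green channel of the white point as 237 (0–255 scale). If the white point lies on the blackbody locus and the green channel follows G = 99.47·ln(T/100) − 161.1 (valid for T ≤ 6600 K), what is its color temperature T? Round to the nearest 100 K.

ln t = (237 + 161.1) / 99.47 = 4.0022.
t = e^4.0022 = 54.719.
T = 100·t = 5472 K → 5500 K to the nearest 100 K.

5500 K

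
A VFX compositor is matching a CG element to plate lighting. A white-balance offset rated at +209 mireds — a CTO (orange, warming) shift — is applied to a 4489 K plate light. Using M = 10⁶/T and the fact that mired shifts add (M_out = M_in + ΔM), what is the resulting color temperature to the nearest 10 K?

M_in = 10⁶/4489 = 222.77 mireds.
M_out = 222.77 + (+209) = 431.77 mireds.
T_out = 10⁶/431.77 = 2316.1 K → 2320 K.

2320 K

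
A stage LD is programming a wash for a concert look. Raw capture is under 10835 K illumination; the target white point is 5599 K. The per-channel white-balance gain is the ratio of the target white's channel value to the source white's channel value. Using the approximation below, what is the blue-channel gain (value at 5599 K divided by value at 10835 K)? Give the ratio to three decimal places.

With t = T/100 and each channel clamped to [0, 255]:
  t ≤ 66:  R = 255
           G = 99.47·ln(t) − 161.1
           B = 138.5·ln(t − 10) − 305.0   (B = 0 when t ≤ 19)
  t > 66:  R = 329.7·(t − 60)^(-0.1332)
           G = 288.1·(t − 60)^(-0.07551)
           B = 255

0.883

At 10835 K (t = 108.35):
  B = 255 by definition for t > 66.
At 5599 K (t = 55.99):
  B = 138.5·ln(55.99 − 10) − 305.0 = 138.5·ln 45.99 − 305.0 = 138.5·3.8284 − 305.0 = 225.237.
Gain = 225.237 / 255.000 = 0.8833 → 0.883.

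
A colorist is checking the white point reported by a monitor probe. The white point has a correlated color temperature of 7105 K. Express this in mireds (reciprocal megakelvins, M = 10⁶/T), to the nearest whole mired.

M = 10⁶ / 7105 = 140.746 → 141 mireds.

141 mireds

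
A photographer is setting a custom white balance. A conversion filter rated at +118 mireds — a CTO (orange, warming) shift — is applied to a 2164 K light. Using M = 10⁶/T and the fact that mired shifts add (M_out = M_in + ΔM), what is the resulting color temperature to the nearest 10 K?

M_in = 10⁶/2164 = 462.11 mireds.
M_out = 462.11 + (+118) = 580.11 mireds.
T_out = 10⁶/580.11 = 1723.8 K → 1720 K.

1720 K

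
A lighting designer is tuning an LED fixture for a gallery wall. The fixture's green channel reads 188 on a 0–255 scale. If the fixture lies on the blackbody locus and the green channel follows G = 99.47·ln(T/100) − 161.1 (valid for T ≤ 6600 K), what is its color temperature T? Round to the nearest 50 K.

3350 K

ln t = (188 + 161.1) / 99.47 = 3.5096.
t = e^3.5096 = 33.435.
T = 100·t = 3343 K → 3350 K to the nearest 50 K.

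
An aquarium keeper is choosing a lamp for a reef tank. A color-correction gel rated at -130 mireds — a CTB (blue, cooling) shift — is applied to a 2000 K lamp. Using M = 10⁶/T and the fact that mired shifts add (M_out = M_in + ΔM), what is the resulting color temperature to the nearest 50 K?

M_in = 10⁶/2000 = 500.00 mireds.
M_out = 500.00 + (-130) = 370.00 mireds.
T_out = 10⁶/370.00 = 2702.7 K → 2700 K.

2700 K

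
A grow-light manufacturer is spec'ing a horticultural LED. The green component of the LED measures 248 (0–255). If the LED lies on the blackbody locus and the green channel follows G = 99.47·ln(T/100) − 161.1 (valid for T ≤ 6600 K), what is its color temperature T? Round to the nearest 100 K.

6100 K

ln t = (248 + 161.1) / 99.47 = 4.1128.
t = e^4.1128 = 61.117.
T = 100·t = 6112 K → 6100 K to the nearest 100 K.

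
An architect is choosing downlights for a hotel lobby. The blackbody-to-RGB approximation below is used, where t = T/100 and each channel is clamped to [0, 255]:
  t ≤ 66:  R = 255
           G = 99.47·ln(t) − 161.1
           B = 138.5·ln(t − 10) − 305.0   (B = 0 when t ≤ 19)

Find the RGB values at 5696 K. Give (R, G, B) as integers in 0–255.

t = 5696/100 = 56.96; the t ≤ 66 branch applies.
R = 255 by definition for t ≤ 66.
G = 99.47·ln 56.96 − 161.1 = 99.47·4.0423 − 161.1 = 240.992.
B = 138.5·ln(56.96 − 10) − 305.0 = 138.5·ln 46.96 − 305.0 = 138.5·3.8493 − 305.0 = 228.128.
Rounded: (255, 241, 228).

(255, 241, 228)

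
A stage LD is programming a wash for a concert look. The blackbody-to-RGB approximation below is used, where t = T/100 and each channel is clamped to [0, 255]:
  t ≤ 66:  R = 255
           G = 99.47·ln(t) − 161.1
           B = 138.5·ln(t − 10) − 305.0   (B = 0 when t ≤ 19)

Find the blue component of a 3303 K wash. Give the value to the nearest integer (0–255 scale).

129

t = 3303/100 = 33.03; the t ≤ 66 branch applies.
B = 138.5·ln(33.03 − 10) − 305.0 = 138.5·ln 23.03 − 305.0 = 138.5·3.1368 − 305.0 = 129.446.
Rounded: 129.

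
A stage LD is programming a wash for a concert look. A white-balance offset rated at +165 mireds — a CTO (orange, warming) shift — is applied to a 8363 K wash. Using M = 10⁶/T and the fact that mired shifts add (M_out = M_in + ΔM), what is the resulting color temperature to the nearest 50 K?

M_in = 10⁶/8363 = 119.57 mireds.
M_out = 119.57 + (+165) = 284.57 mireds.
T_out = 10⁶/284.57 = 3514.0 K → 3500 K.

3500 K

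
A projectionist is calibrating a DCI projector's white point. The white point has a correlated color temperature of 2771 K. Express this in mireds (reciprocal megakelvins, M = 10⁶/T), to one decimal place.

M = 10⁶ / 2771 = 360.881 → 360.9 mireds.

360.9 mireds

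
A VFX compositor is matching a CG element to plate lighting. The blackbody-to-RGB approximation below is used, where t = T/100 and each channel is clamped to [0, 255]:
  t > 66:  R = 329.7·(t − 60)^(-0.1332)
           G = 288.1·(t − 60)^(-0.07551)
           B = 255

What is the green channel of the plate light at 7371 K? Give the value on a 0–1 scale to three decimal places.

0.927

t = 7371/100 = 73.71; the t > 66 branch applies.
G = 288.1·(73.71 − 60)^(-0.07551) = 288.1·13.71^(-0.07551) = 288.1·0.82062 = 236.421.
On a 0–1 scale: 236.421/255 = 0.9271 → 0.927.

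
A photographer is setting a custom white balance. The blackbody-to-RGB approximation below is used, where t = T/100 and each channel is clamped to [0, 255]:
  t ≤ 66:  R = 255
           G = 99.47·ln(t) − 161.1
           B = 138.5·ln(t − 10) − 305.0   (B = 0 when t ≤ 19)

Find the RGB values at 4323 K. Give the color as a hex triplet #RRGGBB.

#FFD6B4

t = 4323/100 = 43.23; the t ≤ 66 branch applies.
R = 255 by definition for t ≤ 66.
G = 99.47·ln 43.23 − 161.1 = 99.47·3.7665 − 161.1 = 213.557.
B = 138.5·ln(43.23 − 10) − 305.0 = 138.5·ln 33.23 − 305.0 = 138.5·3.5035 − 305.0 = 180.228.
Rounded: (255, 214, 180).
In hex: #FFD6B4.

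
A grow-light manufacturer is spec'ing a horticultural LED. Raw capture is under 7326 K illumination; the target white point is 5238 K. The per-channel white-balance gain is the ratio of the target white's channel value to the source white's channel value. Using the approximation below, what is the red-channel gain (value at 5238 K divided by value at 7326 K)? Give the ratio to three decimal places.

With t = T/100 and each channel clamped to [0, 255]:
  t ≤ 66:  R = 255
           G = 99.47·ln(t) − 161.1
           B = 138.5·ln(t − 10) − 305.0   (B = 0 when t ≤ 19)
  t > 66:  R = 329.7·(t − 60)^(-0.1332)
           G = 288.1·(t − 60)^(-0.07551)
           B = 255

At 7326 K (t = 73.26):
  R = 329.7·(73.26 − 60)^(-0.1332) = 329.7·13.26^(-0.1332) = 329.7·0.70872 = 233.666.
At 5238 K (t = 52.38):
  R = 255 by definition for t ≤ 66.
Gain = 255.000 / 233.666 = 1.0913 → 1.091.

1.091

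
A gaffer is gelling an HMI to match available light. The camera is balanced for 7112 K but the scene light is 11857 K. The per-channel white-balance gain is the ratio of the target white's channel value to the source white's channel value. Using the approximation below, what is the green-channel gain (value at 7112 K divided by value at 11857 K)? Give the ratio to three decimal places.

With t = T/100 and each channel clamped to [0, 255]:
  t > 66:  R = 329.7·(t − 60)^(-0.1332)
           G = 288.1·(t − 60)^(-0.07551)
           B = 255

1.134

At 11857 K (t = 118.57):
  G = 288.1·(118.57 − 60)^(-0.07551) = 288.1·58.57^(-0.07551) = 288.1·0.73540 = 211.868.
At 7112 K (t = 71.12):
  G = 288.1·(71.12 − 60)^(-0.07551) = 288.1·11.12^(-0.07551) = 288.1·0.83370 = 240.188.
Gain = 240.188 / 211.868 = 1.1337 → 1.134.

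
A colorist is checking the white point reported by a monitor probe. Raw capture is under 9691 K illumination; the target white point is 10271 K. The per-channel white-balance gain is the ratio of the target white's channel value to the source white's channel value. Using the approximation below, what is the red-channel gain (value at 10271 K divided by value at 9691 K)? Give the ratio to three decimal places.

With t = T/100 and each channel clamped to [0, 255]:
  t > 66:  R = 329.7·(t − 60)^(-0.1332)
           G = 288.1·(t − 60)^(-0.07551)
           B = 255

0.981

At 9691 K (t = 96.91):
  R = 329.7·(96.91 − 60)^(-0.1332) = 329.7·36.91^(-0.1332) = 329.7·0.61838 = 203.880.
At 10271 K (t = 102.71):
  R = 329.7·(102.71 − 60)^(-0.1332) = 329.7·42.71^(-0.1332) = 329.7·0.60648 = 199.955.
Gain = 199.955 / 203.880 = 0.9807 → 0.981.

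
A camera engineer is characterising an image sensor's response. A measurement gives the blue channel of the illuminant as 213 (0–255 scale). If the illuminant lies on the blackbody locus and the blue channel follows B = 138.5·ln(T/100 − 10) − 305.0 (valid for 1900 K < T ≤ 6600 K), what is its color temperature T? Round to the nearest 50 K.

5200 K

ln(t − 10) = (213 + 305.0) / 138.5 = 3.7401.
t − 10 = e^3.7401 = 42.101, so t = 52.101.
T = 100·t = 5210 K → 5200 K to the nearest 50 K.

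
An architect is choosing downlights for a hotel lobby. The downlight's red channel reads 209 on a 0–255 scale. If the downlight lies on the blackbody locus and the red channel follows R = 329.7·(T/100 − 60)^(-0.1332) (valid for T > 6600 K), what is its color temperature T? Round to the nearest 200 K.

9000 K

(t − 60)^(-0.1332) = 209/329.7 = 0.63391.
t − 60 = 0.63391^(1/-0.1332) = 0.63391^(-7.508) = 30.639, so t = 90.639.
T = 100·t = 9064 K → 9000 K to the nearest 200 K.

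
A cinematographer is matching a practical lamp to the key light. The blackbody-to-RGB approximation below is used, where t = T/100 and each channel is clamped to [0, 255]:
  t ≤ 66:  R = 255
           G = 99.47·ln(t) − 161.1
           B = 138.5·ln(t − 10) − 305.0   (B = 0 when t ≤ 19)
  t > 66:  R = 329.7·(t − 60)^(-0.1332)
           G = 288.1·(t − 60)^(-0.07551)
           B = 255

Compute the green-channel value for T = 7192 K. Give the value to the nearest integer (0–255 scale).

t = 7192/100 = 71.92; the t > 66 branch applies.
G = 288.1·(71.92 − 60)^(-0.07551) = 288.1·11.92^(-0.07551) = 288.1·0.82934 = 238.932.
Rounded: 239.

239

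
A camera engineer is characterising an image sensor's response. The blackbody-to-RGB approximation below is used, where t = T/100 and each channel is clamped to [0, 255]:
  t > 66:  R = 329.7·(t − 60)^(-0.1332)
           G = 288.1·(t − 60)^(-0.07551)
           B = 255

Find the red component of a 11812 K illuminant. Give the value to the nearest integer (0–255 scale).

192

t = 11812/100 = 118.12; the t > 66 branch applies.
R = 329.7·(118.12 − 60)^(-0.1332) = 329.7·58.12^(-0.1332) = 329.7·0.58209 = 191.916.
Rounded: 192.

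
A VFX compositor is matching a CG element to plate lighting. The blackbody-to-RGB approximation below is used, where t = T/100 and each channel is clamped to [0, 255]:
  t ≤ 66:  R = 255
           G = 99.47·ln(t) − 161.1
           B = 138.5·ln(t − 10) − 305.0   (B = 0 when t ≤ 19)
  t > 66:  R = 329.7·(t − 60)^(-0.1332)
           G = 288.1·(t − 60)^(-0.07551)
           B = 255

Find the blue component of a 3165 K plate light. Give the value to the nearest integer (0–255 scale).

121

t = 3165/100 = 31.65; the t ≤ 66 branch applies.
B = 138.5·ln(31.65 − 10) − 305.0 = 138.5·ln 21.65 − 305.0 = 138.5·3.0750 − 305.0 = 120.888.
Rounded: 121.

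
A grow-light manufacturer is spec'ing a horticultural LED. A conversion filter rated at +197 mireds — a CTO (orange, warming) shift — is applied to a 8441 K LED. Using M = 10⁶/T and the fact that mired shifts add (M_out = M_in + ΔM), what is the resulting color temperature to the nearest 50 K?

3150 K

M_in = 10⁶/8441 = 118.47 mireds.
M_out = 118.47 + (+197) = 315.47 mireds.
T_out = 10⁶/315.47 = 3169.9 K → 3150 K.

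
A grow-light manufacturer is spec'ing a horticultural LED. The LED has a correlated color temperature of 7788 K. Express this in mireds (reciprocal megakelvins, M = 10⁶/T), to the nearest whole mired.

128 mireds

M = 10⁶ / 7788 = 128.403 → 128 mireds.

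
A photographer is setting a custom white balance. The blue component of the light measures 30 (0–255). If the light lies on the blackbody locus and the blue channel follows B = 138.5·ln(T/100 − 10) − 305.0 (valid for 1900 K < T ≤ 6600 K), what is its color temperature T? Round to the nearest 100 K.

2100 K

ln(t − 10) = (30 + 305.0) / 138.5 = 2.4188.
t − 10 = e^2.4188 = 11.232, so t = 21.232.
T = 100·t = 2123 K → 2100 K to the nearest 100 K.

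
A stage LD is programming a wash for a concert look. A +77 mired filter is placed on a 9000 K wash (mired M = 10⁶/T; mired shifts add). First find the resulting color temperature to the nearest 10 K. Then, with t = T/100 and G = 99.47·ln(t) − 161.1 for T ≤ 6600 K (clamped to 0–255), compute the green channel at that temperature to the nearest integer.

M_in = 10⁶/9000 = 111.11; M_out = 111.11 + (+77) = 188.11.
T_out = 10⁶/188.11 = 5316.0 K → 5320 K; t = 53.2.
G = 99.47·ln 53.2 − 161.1 = 99.47·3.9741 − 161.1 = 234.200.
Rounded: 234.

234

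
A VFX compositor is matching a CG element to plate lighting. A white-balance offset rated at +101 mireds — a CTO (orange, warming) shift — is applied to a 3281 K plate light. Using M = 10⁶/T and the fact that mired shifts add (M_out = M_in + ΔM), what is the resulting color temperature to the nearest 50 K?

M_in = 10⁶/3281 = 304.79 mireds.
M_out = 304.79 + (+101) = 405.79 mireds.
T_out = 10⁶/405.79 = 2464.4 K → 2450 K.

2450 K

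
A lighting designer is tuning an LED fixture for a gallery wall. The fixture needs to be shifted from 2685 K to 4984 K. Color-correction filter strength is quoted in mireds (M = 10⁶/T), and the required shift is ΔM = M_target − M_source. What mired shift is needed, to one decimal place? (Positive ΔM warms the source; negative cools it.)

M_source = 10⁶/2685 = 372.439; M_target = 10⁶/4984 = 200.642.
ΔM = 200.642 − 372.439 = -171.797 → -171.8 mireds, a cooling shift.

-171.8 mireds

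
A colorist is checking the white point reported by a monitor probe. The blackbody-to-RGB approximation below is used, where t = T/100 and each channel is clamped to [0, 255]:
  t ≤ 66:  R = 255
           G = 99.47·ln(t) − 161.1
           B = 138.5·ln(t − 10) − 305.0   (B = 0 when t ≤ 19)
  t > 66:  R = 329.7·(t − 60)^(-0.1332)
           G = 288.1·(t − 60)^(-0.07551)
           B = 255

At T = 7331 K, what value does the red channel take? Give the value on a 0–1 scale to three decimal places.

0.916

t = 7331/100 = 73.31; the t > 66 branch applies.
R = 329.7·(73.31 − 60)^(-0.1332) = 329.7·13.31^(-0.1332) = 329.7·0.70837 = 233.549.
On a 0–1 scale: 233.549/255 = 0.9159 → 0.916.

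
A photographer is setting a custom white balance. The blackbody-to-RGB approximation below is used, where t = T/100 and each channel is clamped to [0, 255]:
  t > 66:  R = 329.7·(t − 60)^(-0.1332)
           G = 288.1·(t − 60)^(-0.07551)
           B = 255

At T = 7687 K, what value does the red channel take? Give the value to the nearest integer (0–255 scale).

226

t = 7687/100 = 76.87; the t > 66 branch applies.
R = 329.7·(76.87 − 60)^(-0.1332) = 329.7·16.87^(-0.1332) = 329.7·0.68635 = 226.291.
Rounded: 226.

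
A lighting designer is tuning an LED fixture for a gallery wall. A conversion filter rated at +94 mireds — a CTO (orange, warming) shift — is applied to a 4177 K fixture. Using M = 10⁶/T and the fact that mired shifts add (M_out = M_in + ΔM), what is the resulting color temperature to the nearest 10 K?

3000 K

M_in = 10⁶/4177 = 239.41 mireds.
M_out = 239.41 + (+94) = 333.41 mireds.
T_out = 10⁶/333.41 = 2999.3 K → 3000 K.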